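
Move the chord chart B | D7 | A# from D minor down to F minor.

D F7 C#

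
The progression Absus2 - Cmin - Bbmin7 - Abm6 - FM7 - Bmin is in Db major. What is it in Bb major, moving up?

Fsus2 Amin Gmin7 Fm6 DM7 G#min

Db major up to Bb major is a major sixth; each chord root moves by that interval while the quality stays the same.
Absus2: root Ab up a major sixth → F, giving Fsus2.
Cmin: root C up a major sixth → A, giving Amin.
Bbmin7: root Bb up a major sixth → G, giving Gmin7.
Abm6: root Ab up a major sixth → F, giving Fm6.
FM7: root F up a major sixth → D, giving DM7.
Bmin: root B up a major sixth → G#, giving G#min.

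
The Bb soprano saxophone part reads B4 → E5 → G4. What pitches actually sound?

Written C4 on the Bb soprano saxophone sounds as Bb3, a major second lower; apply that shift to every note.
B4 becomes A4
E5 becomes D5
G4 becomes F4

A4 D5 F4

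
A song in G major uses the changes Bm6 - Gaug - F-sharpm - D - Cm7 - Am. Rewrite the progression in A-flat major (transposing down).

Cm6 Abaug Gm Eb Dbm7 Bbm

G major down to A-flat major is a major seventh; each chord root moves by that interval while the quality stays the same.
Bm6: root B down a major seventh → C, giving Cm6.
Gaug: root G down a major seventh → Ab, giving Abaug.
F-sharpm: root F-sharp down a major seventh → G, giving Gm.
D: root D down a major seventh → Eb, giving Eb.
Cm7: root C down a major seventh → Db, giving Dbm7.
Am: root A down a major seventh → Bb, giving Bbm.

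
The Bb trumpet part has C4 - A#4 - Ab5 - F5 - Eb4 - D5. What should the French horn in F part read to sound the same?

F4 D#5 Db6 Bb5 Ab4 G5

First find concert pitch: the Bb trumpet sounds a major second below written, so C4 A#4 Ab5 F5 Eb4 D5 sounds Bb3 G#4 Gb5 Eb5 Db4 C5.
Then write for French horn in F: it sounds a perfect fifth below written, so the part must be a perfect fifth above concert.
Bb3 → F4
G#4 → D#5
Gb5 → Db6
Eb5 → Bb5
Db4 → Ab4
C5 → G5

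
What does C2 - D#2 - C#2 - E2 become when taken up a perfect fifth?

G2 A#2 G#2 B2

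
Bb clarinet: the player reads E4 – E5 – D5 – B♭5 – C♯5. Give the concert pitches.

The Bb clarinet sounds a major second below written, so transpose each written note down a major second.
E4 gives D4
E5 gives D5
D5 gives C5
Bb5 gives Ab5
C#5 gives B4

D4 D5 C5 Ab5 B4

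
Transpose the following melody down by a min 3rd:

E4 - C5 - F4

C#4 A4 D4

E4 to C#4
C5 to A4
F4 to D4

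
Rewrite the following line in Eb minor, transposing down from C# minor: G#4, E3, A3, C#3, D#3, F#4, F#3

C# minor to Eb minor down is an augmented sixth, so every note moves down by that interval.
G#4 → Bb3
E3 → Gb2
A3 → Cb3
C#3 → Eb2
D#3 → F2
F#4 → Ab3
F#3 → Ab2

Bb3 Gb2 Cb3 Eb2 F2 Ab3 Ab2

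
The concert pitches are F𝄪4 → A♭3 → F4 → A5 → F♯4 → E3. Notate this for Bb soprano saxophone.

G##4 Bb3 G4 B5 G#4 F#3

The Bb soprano saxophone sounds a major second below written, so the written part must be a major second above concert — transpose each note up.
F##4 gives G##4
Ab3 gives Bb3
F4 gives G4
A5 gives B5
F#4 gives G#4
E3 gives F#3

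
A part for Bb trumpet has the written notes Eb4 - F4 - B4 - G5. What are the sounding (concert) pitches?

Written C4 on the Bb trumpet sounds as Bb3, a major second lower; apply that shift to every note.
Eb4 -> Db4
F4 -> Eb4
B4 -> A4
G5 -> F5

Db4 Eb4 A4 F5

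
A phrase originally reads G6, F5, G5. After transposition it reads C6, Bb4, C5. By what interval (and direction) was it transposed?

Take the first pair: G6 → C6. G to C spans 5 letter names, so the interval is some kind of fifth.
C6 to G6 is 7 semitones, which makes it a perfect fifth; the second version is lower, so the direction is down.
Checking another pair — G5 → C5 — gives the same interval.

down a perfect fifth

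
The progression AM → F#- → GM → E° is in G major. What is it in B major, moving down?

C#M A#- BM G#°

G major down to B major is a minor sixth; each chord root moves by that interval while the quality stays the same.
AM: root A down a minor sixth → C#, giving C#M.
F#-: root F# down a minor sixth → A#, giving A#-.
GM: root G down a minor sixth → B, giving BM.
E°: root E down a minor sixth → G#, giving G#°.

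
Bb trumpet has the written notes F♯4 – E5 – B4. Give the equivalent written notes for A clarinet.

G4 F5 C5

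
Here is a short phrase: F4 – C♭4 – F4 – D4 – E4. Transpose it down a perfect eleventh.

A perfect eleventh down from F4 gives C3.
Cb4: an eleventh down reaches G, and 17 semitones makes it Gb2.
F4 down a perfect eleventh is C3.
A perfect eleventh down from D4 gives A2.
E4: an eleventh down reaches B, and 17 semitones makes it B2.

C3 Gb2 C3 A2 B2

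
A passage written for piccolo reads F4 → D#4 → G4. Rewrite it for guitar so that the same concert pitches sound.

First find concert pitch: the piccolo sounds a perfect octave above written, so F4 D#4 G4 sounds F5 D#5 G5.
Then write for guitar: it sounds a perfect octave below written, so the part must be a perfect octave above concert.
F5 → F6
D#5 → D#6
G5 → G6

F6 D#6 G6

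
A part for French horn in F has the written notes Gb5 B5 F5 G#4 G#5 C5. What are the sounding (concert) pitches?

The French horn in F sounds a perfect fifth below written, so transpose each written note down a perfect fifth.
Gb5 → Cb5
B5 → E5
F5 → Bb4
G#4 → C#4
G#5 → C#5
C5 → F4

Cb5 E5 Bb4 C#4 C#5 F4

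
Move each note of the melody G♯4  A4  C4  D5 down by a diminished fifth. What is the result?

C##4 D#4 F#3 G#4

G#4: a fifth down reaches C, and 6 semitones makes it C##4.
A4: a fifth down reaches D, and 6 semitones makes it D#4.
A diminished fifth down from C4 gives F#3.
D5: a fifth down reaches G, and 6 semitones makes it G#4.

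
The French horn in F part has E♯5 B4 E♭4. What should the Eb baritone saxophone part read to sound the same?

F##6 C#6 F5

First find concert pitch: the French horn in F sounds a perfect fifth below written, so E♯5 B4 E♭4 sounds A#4 E4 Ab3.
Then write for Eb baritone saxophone: it sounds a major thirteenth below written, so the part must be a major thirteenth above concert.
A#4 → F##6
E4 → C#6
Ab3 → F5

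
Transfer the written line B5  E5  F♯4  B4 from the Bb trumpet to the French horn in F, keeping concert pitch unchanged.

E6 A5 B4 E5

First find concert pitch: the Bb trumpet sounds a major second below written, so B5 E5 F♯4 B4 sounds A5 D5 E4 A4.
Then write for French horn in F: it sounds a perfect fifth below written, so the part must be a perfect fifth above concert.
A5 → E6
D5 → A5
E4 → B4
A4 → E5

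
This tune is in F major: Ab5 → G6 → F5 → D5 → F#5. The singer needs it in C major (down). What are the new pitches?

Eb5 D6 C5 A4 C#5

F major to C major down is a perfect fourth, so every note moves down by that interval.
Ab5 to Eb5
G6 to D6
F5 to C5
D5 to A4
F#5 to C#5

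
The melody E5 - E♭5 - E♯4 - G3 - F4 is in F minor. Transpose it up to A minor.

G#5 G5 G##4 B3 A4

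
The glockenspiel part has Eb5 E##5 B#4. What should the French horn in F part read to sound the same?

Bb7 B##7 F##7

First find concert pitch: the glockenspiel sounds a perfect fifteenth above written, so Eb5 E##5 B#4 sounds Eb7 E##7 B#6.
Then write for French horn in F: it sounds a perfect fifth below written, so the part must be a perfect fifth above concert.
Eb7 → Bb7
E##7 → B##7
B#6 → F##7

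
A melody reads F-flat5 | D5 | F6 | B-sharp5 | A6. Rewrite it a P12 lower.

Bbb3 G3 Bb4 E#4 D5

A perfect twelfth down from Fb5 gives Bbb3.
A perfect twelfth down from D5 gives G3.
F6 down a perfect twelfth is Bb4.
B#5 down a perfect twelfth is E#4.
A6 down a perfect twelfth is D5.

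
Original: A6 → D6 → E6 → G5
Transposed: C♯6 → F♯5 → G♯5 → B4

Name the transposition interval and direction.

From A6 to C#6 is 6 letter names — a sixth of some quality.
C#6 to A6 is 8 semitones, which makes it a minor sixth; the second version is lower, so the direction is down.
Checking another pair — G5 → B4 — gives the same interval.

down a minor sixth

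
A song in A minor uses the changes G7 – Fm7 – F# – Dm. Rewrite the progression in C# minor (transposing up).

B7 Am7 A# F#m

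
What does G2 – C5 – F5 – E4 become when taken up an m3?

Bb2 Eb5 Ab5 G4

A minor third up from G2 gives Bb2.
C5 up a minor third is Eb5.
F5: a third up reaches A, and 3 semitones makes it Ab5.
E4: a third up reaches G, and 3 semitones makes it G4.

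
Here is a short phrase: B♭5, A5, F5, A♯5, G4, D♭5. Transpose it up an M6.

Bb5 to G6
A5 to F#6
F5 to D6
A#5 to F##6
G4 to E5
Db5 to Bb5

G6 F#6 D6 F##6 E5 Bb5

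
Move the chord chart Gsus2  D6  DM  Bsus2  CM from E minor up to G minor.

E minor up to G minor is a minor third; each chord root moves by that interval while the quality stays the same.
Gsus2: root G up a minor third → Bb, giving Bbsus2.
D6: root D up a minor third → F, giving F6.
DM: root D up a minor third → F, giving FM.
Bsus2: root B up a minor third → D, giving Dsus2.
CM: root C up a minor third → Eb, giving EbM.

Bbsus2 F6 FM Dsus2 EbM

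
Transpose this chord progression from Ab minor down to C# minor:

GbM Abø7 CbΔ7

BM C#ø7 EΔ7

Ab minor down to C# minor is a diminished sixth; each chord root moves by that interval while the quality stays the same.
GbM: root Gb down a diminished sixth → B, giving BM.
Abø7: root Ab down a diminished sixth → C#, giving C#ø7.
CbΔ7: root Cb down a diminished sixth → E, giving EΔ7.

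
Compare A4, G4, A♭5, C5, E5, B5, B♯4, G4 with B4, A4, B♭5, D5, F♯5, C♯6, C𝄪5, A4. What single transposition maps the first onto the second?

From A4 to B4 is 2 letter names — a second of some quality.
A4 to B4 is 2 semitones, which makes it a major second; the second version is higher, so the direction is up.
Checking another pair — G4 → A4 — gives the same interval.

up a major second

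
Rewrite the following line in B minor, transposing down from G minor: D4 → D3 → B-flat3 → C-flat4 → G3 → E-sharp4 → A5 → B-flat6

G minor to B minor down is a minor sixth, so every note moves down by that interval.
D4 gives F#3
D3 gives F#2
Bb3 gives D3
Cb4 gives Eb3
G3 gives B2
E#4 gives G##3
A5 gives C#5
Bb6 gives D6

F#3 F#2 D3 Eb3 B2 G##3 C#5 D6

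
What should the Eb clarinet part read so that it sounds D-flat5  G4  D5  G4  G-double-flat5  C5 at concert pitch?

Bb4 E4 B4 E4 Ebb5 A4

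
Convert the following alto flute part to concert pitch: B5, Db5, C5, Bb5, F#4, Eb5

F#5 Ab4 G4 F5 C#4 Bb4

The alto flute sounds a perfect fourth below written, so transpose each written note down a perfect fourth.
B5 gives F#5
Db5 gives Ab4
C5 gives G4
Bb5 gives F5
F#4 gives C#4
Eb5 gives Bb4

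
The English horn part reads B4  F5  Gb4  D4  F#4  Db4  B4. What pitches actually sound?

E4 Bb4 Cb4 G3 B3 Gb3 E4

Written C4 on the English horn sounds as F3, a perfect fifth lower; apply that shift to every note.
B4 -> E4
F5 -> Bb4
Gb4 -> Cb4
D4 -> G3
F#4 -> B3
Db4 -> Gb3
B4 -> E4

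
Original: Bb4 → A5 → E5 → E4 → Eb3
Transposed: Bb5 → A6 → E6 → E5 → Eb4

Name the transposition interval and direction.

Take the first pair: Bb4 → Bb5. B to B spans 8 letter names, so the interval is some kind of octave.
Bb4 to Bb5 is 12 semitones, which makes it a perfect octave; the second version is higher, so the direction is up.
Checking another pair — Eb3 → Eb4 — gives the same interval.

up a perfect octave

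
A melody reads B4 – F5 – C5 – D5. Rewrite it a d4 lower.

F##4 C#5 G#4 A#4

B4 becomes F##4
F5 becomes C#5
C5 becomes G#4
D5 becomes A#4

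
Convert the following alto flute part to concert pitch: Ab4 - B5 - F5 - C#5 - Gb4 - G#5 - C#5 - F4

Eb4 F#5 C5 G#4 Db4 D#5 G#4 C4

Written C4 on the alto flute sounds as G3, a perfect fourth lower; apply that shift to every note.
Ab4 -> Eb4
B5 -> F#5
F5 -> C5
C#5 -> G#4
Gb4 -> Db4
G#5 -> D#5
C#5 -> G#4
F4 -> C4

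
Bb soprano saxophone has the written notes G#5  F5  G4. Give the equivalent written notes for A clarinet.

First find concert pitch: the Bb soprano saxophone sounds a major second below written, so G#5 F5 G4 sounds F#5 Eb5 F4.
Then write for A clarinet: it sounds a minor third below written, so the part must be a minor third above concert.
F#5 → A5
Eb5 → Gb5
F4 → Ab4

A5 Gb5 Ab4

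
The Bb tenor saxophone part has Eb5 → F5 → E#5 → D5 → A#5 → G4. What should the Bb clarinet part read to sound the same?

Eb4 F4 E#4 D4 A#4 G3

First find concert pitch: the Bb tenor saxophone sounds a major ninth below written, so Eb5 F5 E#5 D5 A#5 G4 sounds Db4 Eb4 D#4 C4 G#4 F3.
Then write for Bb clarinet: it sounds a major second below written, so the part must be a major second above concert.
Db4 → Eb4
Eb4 → F4
D#4 → E#4
C4 → D4
G#4 → A#4
F3 → G3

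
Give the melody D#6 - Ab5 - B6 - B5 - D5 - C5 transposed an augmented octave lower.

D5 Abb4 Bb5 Bb4 Db4 Cb4

D#6 -> D5
Ab5 -> Abb4
B6 -> Bb5
B5 -> Bb4
D5 -> Db4
C5 -> Cb4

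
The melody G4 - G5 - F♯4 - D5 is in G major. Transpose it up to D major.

D5 D6 C#5 A5

From G up to D is a perfect fifth; apply that to each pitch.
G4 becomes D5
G5 becomes D6
F#4 becomes C#5
D5 becomes A5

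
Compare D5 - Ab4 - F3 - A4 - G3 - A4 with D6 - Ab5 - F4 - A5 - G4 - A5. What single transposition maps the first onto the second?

Take the first pair: D5 → D6. D to D spans 8 letter names, so the interval is some kind of octave.
D5 to D6 is 12 semitones, which makes it a perfect octave; the second version is higher, so the direction is up.
Checking another pair — A4 → A5 — gives the same interval.

up a perfect octave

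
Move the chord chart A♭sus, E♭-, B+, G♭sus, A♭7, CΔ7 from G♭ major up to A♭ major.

G♭ major up to A♭ major is a major second; each chord root moves by that interval while the quality stays the same.
A♭sus: root A♭ up a major second → Bb, giving Bbsus.
E♭-: root E♭ up a major second → F, giving F-.
B+: root B up a major second → C#, giving C#+.
G♭sus: root G♭ up a major second → Ab, giving Absus.
A♭7: root A♭ up a major second → Bb, giving Bb7.
CΔ7: root C up a major second → D, giving DΔ7.

Bbsus F- C#+ Absus Bb7 DΔ7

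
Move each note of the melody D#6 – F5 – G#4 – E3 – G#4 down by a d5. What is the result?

A diminished fifth down from D#6 gives G##5.
F5: a fifth down reaches B, and 6 semitones makes it B4.
G#4 down a diminished fifth is C##4.
A diminished fifth down from E3 gives A#2.
G#4 down a diminished fifth is C##4.

G##5 B4 C##4 A#2 C##4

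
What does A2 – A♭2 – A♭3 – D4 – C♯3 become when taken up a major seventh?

G#3 G3 G4 C#5 B#3

A2 → G#3
Ab2 → G3
Ab3 → G4
D4 → C#5
C#3 → B#3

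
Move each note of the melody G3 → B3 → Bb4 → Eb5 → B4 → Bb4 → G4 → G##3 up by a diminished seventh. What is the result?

G3 gives Fb4
B3 gives Ab4
Bb4 gives Abb5
Eb5 gives Dbb6
B4 gives Ab5
Bb4 gives Abb5
G4 gives Fb5
G##3 gives F#4

Fb4 Ab4 Abb5 Dbb6 Ab5 Abb5 Fb5 F#4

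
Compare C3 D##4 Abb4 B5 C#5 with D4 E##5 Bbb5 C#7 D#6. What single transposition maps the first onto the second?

up a major ninth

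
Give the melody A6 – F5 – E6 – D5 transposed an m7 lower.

A minor seventh down from A6 gives B5.
F5 down a minor seventh is G4.
A minor seventh down from E6 gives F#5.
D5 down a minor seventh is E4.

B5 G4 F#5 E4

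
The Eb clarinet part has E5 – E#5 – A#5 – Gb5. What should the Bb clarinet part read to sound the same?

First find concert pitch: the Eb clarinet sounds a minor third above written, so E5 E#5 A#5 Gb5 sounds G5 G#5 C#6 Bbb5.
Then write for Bb clarinet: it sounds a major second below written, so the part must be a major second above concert.
G5 → A5
G#5 → A#5
C#6 → D#6
Bbb5 → Cb6

A5 A#5 D#6 Cb6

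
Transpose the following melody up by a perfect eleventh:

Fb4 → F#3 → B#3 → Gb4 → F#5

Bbb5 B4 E#5 Cb6 B6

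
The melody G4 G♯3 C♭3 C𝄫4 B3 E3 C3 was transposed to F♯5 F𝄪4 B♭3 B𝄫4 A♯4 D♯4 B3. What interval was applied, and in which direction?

Take the first pair: G4 → F#5. G to F spans 7 letter names, so the interval is some kind of seventh.
G4 to F#5 is 11 semitones, which makes it a major seventh; the second version is higher, so the direction is up.
Checking another pair — C3 → B3 — gives the same interval.

up a major seventh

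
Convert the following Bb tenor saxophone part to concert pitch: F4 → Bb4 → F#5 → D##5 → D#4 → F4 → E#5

Eb3 Ab3 E4 C##4 C#3 Eb3 D#4

The Bb tenor saxophone sounds a major ninth below written, so transpose each written note down a major ninth.
F4 gives Eb3
Bb4 gives Ab3
F#5 gives E4
D##5 gives C##4
D#4 gives C#3
F4 gives Eb3
E#5 gives D#4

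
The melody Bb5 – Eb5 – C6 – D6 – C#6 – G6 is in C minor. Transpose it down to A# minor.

G#5 C#5 A#5 B#5 A##5 E#6

From C down to A# is a diminished third; apply that to each pitch.
Bb5 to G#5
Eb5 to C#5
C6 to A#5
D6 to B#5
C#6 to A##5
G6 to E#6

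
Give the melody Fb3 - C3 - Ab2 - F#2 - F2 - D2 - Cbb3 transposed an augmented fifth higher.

C4 G#3 E3 C##3 C#3 A#2 Gb3

Fb3: a fifth up reaches C, and 8 semitones makes it C4.
C3 up an augmented fifth is G#3.
Ab2 up an augmented fifth is E3.
F#2 up an augmented fifth is C##3.
F2: a fifth up reaches C, and 8 semitones makes it C#3.
D2 up an augmented fifth is A#2.
An augmented fifth up from Cbb3 gives Gb3.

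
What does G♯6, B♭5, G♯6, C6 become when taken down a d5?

G#6: a fifth down reaches C, and 6 semitones makes it C##6.
Bb5: a fifth down reaches E, and 6 semitones makes it E5.
G#6: a fifth down reaches C, and 6 semitones makes it C##6.
C6: a fifth down reaches F, and 6 semitones makes it F#5.

C##6 E5 C##6 F#5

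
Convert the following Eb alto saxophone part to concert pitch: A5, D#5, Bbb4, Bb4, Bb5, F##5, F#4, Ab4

C5 F#4 Dbb4 Db4 Db5 A#4 A3 Cb4

The Eb alto saxophone sounds a major sixth below written, so transpose each written note down a major sixth.
A5 to C5
D#5 to F#4
Bbb4 to Dbb4
Bb4 to Db4
Bb5 to Db5
F##5 to A#4
F#4 to A3
Ab4 to Cb4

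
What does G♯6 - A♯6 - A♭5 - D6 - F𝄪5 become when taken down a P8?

G#6: an octave down reaches G, and 12 semitones makes it G#5.
A perfect octave down from A#6 gives A#5.
Ab5 down a perfect octave is Ab4.
D6 down a perfect octave is D5.
F##5 down a perfect octave is F##4.

G#5 A#5 Ab4 D5 F##4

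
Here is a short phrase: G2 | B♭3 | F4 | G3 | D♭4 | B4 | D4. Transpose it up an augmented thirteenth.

G2 -> E#4
Bb3 -> G#5
F4 -> D#6
G3 -> E#5
Db4 -> B5
B4 -> G##6
D4 -> B#5

E#4 G#5 D#6 E#5 B5 G##6 B#5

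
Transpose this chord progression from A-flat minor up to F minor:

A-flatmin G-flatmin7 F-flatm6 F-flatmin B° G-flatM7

A-flat minor up to F minor is a major sixth; each chord root moves by that interval while the quality stays the same.
A-flatmin: root A-flat up a major sixth → F, giving Fmin.
G-flatmin7: root G-flat up a major sixth → Eb, giving Ebmin7.
F-flatm6: root F-flat up a major sixth → Db, giving Dbm6.
F-flatmin: root F-flat up a major sixth → Db, giving Dbmin.
B°: root B up a major sixth → G#, giving G#°.
G-flatM7: root G-flat up a major sixth → Eb, giving EbM7.

Fmin Ebmin7 Dbm6 Dbmin G#° EbM7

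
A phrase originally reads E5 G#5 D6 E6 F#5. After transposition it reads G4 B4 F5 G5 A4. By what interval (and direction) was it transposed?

From E5 to G4 is 6 letter names — a sixth of some quality.
G4 to E5 is 9 semitones, which makes it a major sixth; the second version is lower, so the direction is down.
Checking another pair — F#5 → A4 — gives the same interval.

down a major sixth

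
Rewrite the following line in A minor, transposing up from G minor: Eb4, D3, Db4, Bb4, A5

From G up to A is a major second; apply that to each pitch.
Eb4 → F4
D3 → E3
Db4 → Eb4
Bb4 → C5
A5 → B5

F4 E3 Eb4 C5 B5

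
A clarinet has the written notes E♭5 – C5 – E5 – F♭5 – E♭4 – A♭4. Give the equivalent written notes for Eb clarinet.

First find concert pitch: the A clarinet sounds a minor third below written, so E♭5 C5 E5 F♭5 E♭4 A♭4 sounds C5 A4 C#5 Db5 C4 F4.
Then write for Eb clarinet: it sounds a minor third above written, so the part must be a minor third below concert.
C5 → A4
A4 → F#4
C#5 → A#4
Db5 → Bb4
C4 → A3
F4 → D4

A4 F#4 A#4 Bb4 A3 D4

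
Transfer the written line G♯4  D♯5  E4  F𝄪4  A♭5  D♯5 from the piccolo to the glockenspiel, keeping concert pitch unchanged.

G#3 D#4 E3 F##3 Ab4 D#4

First find concert pitch: the piccolo sounds a perfect octave above written, so G♯4 D♯5 E4 F𝄪4 A♭5 D♯5 sounds G#5 D#6 E5 F##5 Ab6 D#6.
Then write for glockenspiel: it sounds a perfect fifteenth above written, so the part must be a perfect fifteenth below concert.
G#5 → G#3
D#6 → D#4
E5 → E3
F##5 → F##3
Ab6 → Ab4
D#6 → D#4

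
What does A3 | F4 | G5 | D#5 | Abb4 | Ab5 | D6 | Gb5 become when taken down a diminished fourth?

E#3 C#4 D#5 A##4 Eb4 E5 A#5 D5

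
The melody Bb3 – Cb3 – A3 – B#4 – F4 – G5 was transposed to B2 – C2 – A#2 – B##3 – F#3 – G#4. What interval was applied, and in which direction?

From Bb3 to B2 is 8 letter names — an octave of some quality.
B2 to Bb3 is 11 semitones, which makes it a diminished octave; the second version is lower, so the direction is down.
Checking another pair — G5 → G#4 — gives the same interval.

down a diminished octave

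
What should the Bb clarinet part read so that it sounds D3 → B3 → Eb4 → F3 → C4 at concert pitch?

E3 C#4 F4 G3 D4

The Bb clarinet sounds a major second below written, so the written part must be a major second above concert — transpose each note up.
D3 -> E3
B3 -> C#4
Eb4 -> F4
F3 -> G3
C4 -> D4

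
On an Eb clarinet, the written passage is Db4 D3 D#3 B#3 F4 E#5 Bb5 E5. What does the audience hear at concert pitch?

Written C4 on the Eb clarinet sounds as Eb4, a minor third higher; apply that shift to every note.
Db4 → Fb4
D3 → F3
D#3 → F#3
B#3 → D#4
F4 → Ab4
E#5 → G#5
Bb5 → Db6
E5 → G5

Fb4 F3 F#3 D#4 Ab4 G#5 Db6 G5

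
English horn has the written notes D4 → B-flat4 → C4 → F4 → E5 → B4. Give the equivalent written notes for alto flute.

C4 Ab4 Bb3 Eb4 D5 A4

First find concert pitch: the English horn sounds a perfect fifth below written, so D4 B-flat4 C4 F4 E5 B4 sounds G3 Eb4 F3 Bb3 A4 E4.
Then write for alto flute: it sounds a perfect fourth below written, so the part must be a perfect fourth above concert.
G3 → C4
Eb4 → Ab4
F3 → Bb3
Bb3 → Eb4
A4 → D5
E4 → A4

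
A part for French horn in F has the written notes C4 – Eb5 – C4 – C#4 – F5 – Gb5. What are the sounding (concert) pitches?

F3 Ab4 F3 F#3 Bb4 Cb5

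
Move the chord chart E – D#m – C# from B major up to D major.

G F#m E

B major up to D major is a minor third; each chord root moves by that interval while the quality stays the same.
E: root E up a minor third → G, giving G.
D#m: root D# up a minor third → F#, giving F#m.
C#: root C# up a minor third → E, giving E.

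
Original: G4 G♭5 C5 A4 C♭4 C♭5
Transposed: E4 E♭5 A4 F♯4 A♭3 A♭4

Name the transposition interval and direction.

down a minor third

From G4 to E4 is 3 letter names — a third of some quality.
E4 to G4 is 3 semitones, which makes it a minor third; the second version is lower, so the direction is down.
Checking another pair — Cb5 → Ab4 — gives the same interval.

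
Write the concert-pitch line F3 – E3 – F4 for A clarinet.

Ab3 G3 Ab4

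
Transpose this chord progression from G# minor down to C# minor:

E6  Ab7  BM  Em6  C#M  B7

G# minor down to C# minor is a perfect fifth; each chord root moves by that interval while the quality stays the same.
E6: root E down a perfect fifth → A, giving A6.
Ab7: root Ab down a perfect fifth → Db, giving Db7.
BM: root B down a perfect fifth → E, giving EM.
Em6: root E down a perfect fifth → A, giving Am6.
C#M: root C# down a perfect fifth → F#, giving F#M.
B7: root B down a perfect fifth → E, giving E7.

A6 Db7 EM Am6 F#M E7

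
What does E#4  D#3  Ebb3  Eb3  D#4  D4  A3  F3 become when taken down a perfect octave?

E#3 D#2 Ebb2 Eb2 D#3 D3 A2 F2

E#4: an octave down reaches E, and 12 semitones makes it E#3.
D#3 down a perfect octave is D#2.
A perfect octave down from Ebb3 gives Ebb2.
Eb3: an octave down reaches E, and 12 semitones makes it Eb2.
D#4 down a perfect octave is D#3.
A perfect octave down from D4 gives D3.
A3: an octave down reaches A, and 12 semitones makes it A2.
F3 down a perfect octave is F2.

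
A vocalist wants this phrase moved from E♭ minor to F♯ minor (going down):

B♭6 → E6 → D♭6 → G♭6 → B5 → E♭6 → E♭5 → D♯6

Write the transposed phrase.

E♭ minor to F♯ minor down is a diminished seventh, so every note moves down by that interval.
Bb6 to C#6
E6 to F##5
Db6 to E5
Gb6 to A5
B5 to C##5
Eb6 to F#5
Eb5 to F#4
D#6 to E##5

C#6 F##5 E5 A5 C##5 F#5 F#4 E##5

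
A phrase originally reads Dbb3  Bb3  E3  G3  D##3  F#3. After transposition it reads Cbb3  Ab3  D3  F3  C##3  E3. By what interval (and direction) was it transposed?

Take the first pair: Dbb3 → Cbb3. D to C spans 2 letter names, so the interval is some kind of second.
Cbb3 to Dbb3 is 2 semitones, which makes it a major second; the second version is lower, so the direction is down.
Checking another pair — F#3 → E3 — gives the same interval.

down a major second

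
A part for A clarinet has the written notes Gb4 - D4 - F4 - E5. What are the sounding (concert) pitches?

The A clarinet sounds a minor third below written, so transpose each written note down a minor third.
Gb4 → Eb4
D4 → B3
F4 → D4
E5 → C#5

Eb4 B3 D4 C#5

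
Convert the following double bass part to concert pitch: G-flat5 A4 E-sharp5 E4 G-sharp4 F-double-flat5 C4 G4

Gb4 A3 E#4 E3 G#3 Fbb4 C3 G3

The double bass sounds a perfect octave below written, so transpose each written note down a perfect octave.
Gb5 becomes Gb4
A4 becomes A3
E#5 becomes E#4
E4 becomes E3
G#4 becomes G#3
Fbb5 becomes Fbb4
C4 becomes C3
G4 becomes G3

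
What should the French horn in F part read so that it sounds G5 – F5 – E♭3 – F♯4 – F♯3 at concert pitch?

Written C4 sounds as F3 on the French horn in F, so concert pitches are written a perfect fifth up.
G5 to D6
F5 to C6
Eb3 to Bb3
F#4 to C#5
F#3 to C#4

D6 C6 Bb3 C#5 C#4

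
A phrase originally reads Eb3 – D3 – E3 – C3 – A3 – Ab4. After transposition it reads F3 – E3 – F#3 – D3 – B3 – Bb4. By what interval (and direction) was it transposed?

From Eb3 to F3 is 2 letter names — a second of some quality.
Eb3 to F3 is 2 semitones, which makes it a major second; the second version is higher, so the direction is up.
Checking another pair — Ab4 → Bb4 — gives the same interval.

up a major second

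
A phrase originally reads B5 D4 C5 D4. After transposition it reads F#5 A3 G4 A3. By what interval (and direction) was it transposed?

From B5 to F#5 is 4 letter names — a fourth of some quality.
F#5 to B5 is 5 semitones, which makes it a perfect fourth; the second version is lower, so the direction is down.
Checking another pair — D4 → A3 — gives the same interval.

down a perfect fourth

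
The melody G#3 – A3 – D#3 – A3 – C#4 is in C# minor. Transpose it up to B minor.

F#4 G4 C#4 G4 B4

From C# up to B is a minor seventh; apply that to each pitch.
G#3 → F#4
A3 → G4
D#3 → C#4
A3 → G4
C#4 → B4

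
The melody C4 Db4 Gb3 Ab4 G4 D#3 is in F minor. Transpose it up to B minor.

F#4 G4 C4 D5 C#5 G##3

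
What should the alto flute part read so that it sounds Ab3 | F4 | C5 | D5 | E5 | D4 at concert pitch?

The alto flute sounds a perfect fourth below written, so the written part must be a perfect fourth above concert — transpose each note up.
Ab3 gives Db4
F4 gives Bb4
C5 gives F5
D5 gives G5
E5 gives A5
D4 gives G4

Db4 Bb4 F5 G5 A5 G4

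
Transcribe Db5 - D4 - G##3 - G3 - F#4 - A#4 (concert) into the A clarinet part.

The A clarinet sounds a minor third below written, so the written part must be a minor third above concert — transpose each note up.
Db5 becomes Fb5
D4 becomes F4
G##3 becomes B#3
G3 becomes Bb3
F#4 becomes A4
A#4 becomes C#5

Fb5 F4 B#3 Bb3 A4 C#5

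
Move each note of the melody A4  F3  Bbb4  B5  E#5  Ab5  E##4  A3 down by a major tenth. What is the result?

A4 to F3
F3 to Db2
Bbb4 to Gbb3
B5 to G4
E#5 to C#4
Ab5 to Fb4
E##4 to C##3
A3 to F2

F3 Db2 Gbb3 G4 C#4 Fb4 C##3 F2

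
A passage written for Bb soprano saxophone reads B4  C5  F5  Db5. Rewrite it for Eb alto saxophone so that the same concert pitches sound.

First find concert pitch: the Bb soprano saxophone sounds a major second below written, so B4 C5 F5 Db5 sounds A4 Bb4 Eb5 Cb5.
Then write for Eb alto saxophone: it sounds a major sixth below written, so the part must be a major sixth above concert.
A4 → F#5
Bb4 → G5
Eb5 → C6
Cb5 → Ab5

F#5 G5 C6 Ab5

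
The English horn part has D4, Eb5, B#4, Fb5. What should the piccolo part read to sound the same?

G2 Ab3 E#3 Bbb3

First find concert pitch: the English horn sounds a perfect fifth below written, so D4 Eb5 B#4 Fb5 sounds G3 Ab4 E#4 Bbb4.
Then write for piccolo: it sounds a perfect octave above written, so the part must be a perfect octave below concert.
G3 → G2
Ab4 → Ab3
E#4 → E#3
Bbb4 → Bbb3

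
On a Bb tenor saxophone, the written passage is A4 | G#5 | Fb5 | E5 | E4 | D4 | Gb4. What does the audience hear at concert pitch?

G3 F#4 Ebb4 D4 D3 C3 Fb3

Written C4 on the Bb tenor saxophone sounds as Bb2, a major ninth lower; apply that shift to every note.
A4 → G3
G#5 → F#4
Fb5 → Ebb4
E5 → D4
E4 → D3
D4 → C3
Gb4 → Fb3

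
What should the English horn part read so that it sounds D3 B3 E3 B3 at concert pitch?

The English horn sounds a perfect fifth below written, so the written part must be a perfect fifth above concert — transpose each note up.
D3 to A3
B3 to F#4
E3 to B3
B3 to F#4

A3 F#4 B3 F#4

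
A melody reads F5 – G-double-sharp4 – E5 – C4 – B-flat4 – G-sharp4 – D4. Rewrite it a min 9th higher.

Gb6 A#5 F6 Db5 Cb6 A5 Eb5

A minor ninth up from F5 gives Gb6.
G##4: a ninth up reaches A, and 13 semitones makes it A#5.
E5: a ninth up reaches F, and 13 semitones makes it F6.
A minor ninth up from C4 gives Db5.
Bb4 up a minor ninth is Cb6.
A minor ninth up from G#4 gives A5.
A minor ninth up from D4 gives Eb5.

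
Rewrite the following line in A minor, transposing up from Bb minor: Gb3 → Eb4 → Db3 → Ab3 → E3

Bb minor to A minor up is a major seventh, so every note moves up by that interval.
Gb3 to F4
Eb4 to D5
Db3 to C4
Ab3 to G4
E3 to D#4

F4 D5 C4 G4 D#4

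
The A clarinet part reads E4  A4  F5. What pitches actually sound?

C#4 F#4 D5

Written C4 on the A clarinet sounds as A3, a minor third lower; apply that shift to every note.
E4 -> C#4
A4 -> F#4
F5 -> D5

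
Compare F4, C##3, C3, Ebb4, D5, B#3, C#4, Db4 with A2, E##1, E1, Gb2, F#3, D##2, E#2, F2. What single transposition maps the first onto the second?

down a minor thirteenth

Take the first pair: F4 → A2. F to A spans 13 letter names, so the interval is some kind of thirteenth.
A2 to F4 is 20 semitones, which makes it a minor thirteenth; the second version is lower, so the direction is down.
Checking another pair — Db4 → F2 — gives the same interval.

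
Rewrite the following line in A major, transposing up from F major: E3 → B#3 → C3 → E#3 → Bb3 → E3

G#3 D##4 E3 G##3 D4 G#3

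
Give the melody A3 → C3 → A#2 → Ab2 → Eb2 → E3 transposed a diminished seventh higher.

Gb4 Bbb3 G3 Gbb3 Dbb3 Db4

A3 -> Gb4
C3 -> Bbb3
A#2 -> G3
Ab2 -> Gbb3
Eb2 -> Dbb3
E3 -> Db4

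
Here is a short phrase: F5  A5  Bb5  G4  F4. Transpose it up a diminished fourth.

Bbb5 Db6 Ebb6 Cb5 Bbb4

F5 to Bbb5
A5 to Db6
Bb5 to Ebb6
G4 to Cb5
F4 to Bbb4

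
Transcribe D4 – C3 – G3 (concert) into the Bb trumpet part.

E4 D3 A3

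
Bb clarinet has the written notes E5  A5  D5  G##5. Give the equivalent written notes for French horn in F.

A5 D6 G5 C##6

First find concert pitch: the Bb clarinet sounds a major second below written, so E5 A5 D5 G##5 sounds D5 G5 C5 F##5.
Then write for French horn in F: it sounds a perfect fifth below written, so the part must be a perfect fifth above concert.
D5 → A5
G5 → D6
C5 → G5
F##5 → C##6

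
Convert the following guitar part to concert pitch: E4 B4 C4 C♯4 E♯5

E3 B3 C3 C#3 E#4

Written C4 on the guitar sounds as C3, a perfect octave lower; apply that shift to every note.
E4 → E3
B4 → B3
C4 → C3
C#4 → C#3
E#5 → E#4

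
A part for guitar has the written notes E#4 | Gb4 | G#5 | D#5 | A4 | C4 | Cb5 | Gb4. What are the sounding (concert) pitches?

E#3 Gb3 G#4 D#4 A3 C3 Cb4 Gb3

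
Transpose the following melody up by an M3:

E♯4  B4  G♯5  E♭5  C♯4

E#4 → G##4
B4 → D#5
G#5 → B#5
Eb5 → G5
C#4 → E#4

G##4 D#5 B#5 G5 E#4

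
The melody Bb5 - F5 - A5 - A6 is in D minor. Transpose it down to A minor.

D minor to A minor down is a perfect fourth, so every note moves down by that interval.
Bb5 gives F5
F5 gives C5
A5 gives E5
A6 gives E6

F5 C5 E5 E6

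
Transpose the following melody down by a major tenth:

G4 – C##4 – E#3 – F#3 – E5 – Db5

G4 to Eb3
C##4 to A#2
E#3 to C#2
F#3 to D2
E5 to C4
Db5 to Bbb3

Eb3 A#2 C#2 D2 C4 Bbb3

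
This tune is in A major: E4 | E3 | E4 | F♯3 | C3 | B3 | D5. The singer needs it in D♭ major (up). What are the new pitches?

A major to D♭ major up is a diminished fourth, so every note moves up by that interval.
E4 to Ab4
E3 to Ab3
E4 to Ab4
F#3 to Bb3
C3 to Fb3
B3 to Eb4
D5 to Gb5

Ab4 Ab3 Ab4 Bb3 Fb3 Eb4 Gb5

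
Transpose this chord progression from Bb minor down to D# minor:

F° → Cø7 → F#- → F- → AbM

Bb minor down to D# minor is a diminished sixth; each chord root moves by that interval while the quality stays the same.
F°: root F down a diminished sixth → A#, giving A#°.
Cø7: root C down a diminished sixth → E#, giving E#ø7.
F#-: root F# down a diminished sixth → A##, giving A##-.
F-: root F down a diminished sixth → A#, giving A#-.
AbM: root Ab down a diminished sixth → C#, giving C#M.

A#° E#ø7 A##- A#- C#M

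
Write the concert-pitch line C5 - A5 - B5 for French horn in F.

The French horn in F sounds a perfect fifth below written, so the written part must be a perfect fifth above concert — transpose each note up.
C5 -> G5
A5 -> E6
B5 -> F#6

G5 E6 F#6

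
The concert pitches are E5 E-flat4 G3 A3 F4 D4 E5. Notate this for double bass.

E6 Eb5 G4 A4 F5 D5 E6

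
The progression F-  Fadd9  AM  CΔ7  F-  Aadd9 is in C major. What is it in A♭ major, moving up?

C major up to A♭ major is a minor sixth; each chord root moves by that interval while the quality stays the same.
F-: root F up a minor sixth → Db, giving Db-.
Fadd9: root F up a minor sixth → Db, giving Dbadd9.
AM: root A up a minor sixth → F, giving FM.
CΔ7: root C up a minor sixth → Ab, giving AbΔ7.
F-: root F up a minor sixth → Db, giving Db-.
Aadd9: root A up a minor sixth → F, giving Fadd9.

Db- Dbadd9 FM AbΔ7 Db- Fadd9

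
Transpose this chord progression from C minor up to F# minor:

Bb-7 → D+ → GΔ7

E-7 G#+ C#Δ7

C minor up to F# minor is an augmented fourth; each chord root moves by that interval while the quality stays the same.
Bb-7: root Bb up an augmented fourth → E, giving E-7.
D+: root D up an augmented fourth → G#, giving G#+.
GΔ7: root G up an augmented fourth → C#, giving C#Δ7.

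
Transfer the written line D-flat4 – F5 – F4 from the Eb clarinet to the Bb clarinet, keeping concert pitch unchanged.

Gb4 Bb5 Bb4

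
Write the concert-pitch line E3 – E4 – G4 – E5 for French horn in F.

B3 B4 D5 B5

Written C4 sounds as F3 on the French horn in F, so concert pitches are written a perfect fifth up.
E3 -> B3
E4 -> B4
G4 -> D5
E5 -> B5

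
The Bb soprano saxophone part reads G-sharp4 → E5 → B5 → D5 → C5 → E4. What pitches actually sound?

The Bb soprano saxophone sounds a major second below written, so transpose each written note down a major second.
G#4 becomes F#4
E5 becomes D5
B5 becomes A5
D5 becomes C5
C5 becomes Bb4
E4 becomes D4

F#4 D5 A5 C5 Bb4 D4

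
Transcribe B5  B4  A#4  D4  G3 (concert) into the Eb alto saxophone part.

Written C4 sounds as Eb3 on the Eb alto saxophone, so concert pitches are written a major sixth up.
B5 → G#6
B4 → G#5
A#4 → F##5
D4 → B4
G3 → E4

G#6 G#5 F##5 B4 E4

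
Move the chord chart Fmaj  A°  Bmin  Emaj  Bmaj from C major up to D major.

C major up to D major is a major second; each chord root moves by that interval while the quality stays the same.
Fmaj: root F up a major second → G, giving Gmaj.
A°: root A up a major second → B, giving B°.
Bmin: root B up a major second → C#, giving C#min.
Emaj: root E up a major second → F#, giving F#maj.
Bmaj: root B up a major second → C#, giving C#maj.

Gmaj B° C#min F#maj C#maj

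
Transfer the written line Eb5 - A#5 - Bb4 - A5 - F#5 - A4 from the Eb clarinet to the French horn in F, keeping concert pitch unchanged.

First find concert pitch: the Eb clarinet sounds a minor third above written, so Eb5 A#5 Bb4 A5 F#5 A4 sounds Gb5 C#6 Db5 C6 A5 C5.
Then write for French horn in F: it sounds a perfect fifth below written, so the part must be a perfect fifth above concert.
Gb5 → Db6
C#6 → G#6
Db5 → Ab5
C6 → G6
A5 → E6
C5 → G5

Db6 G#6 Ab5 G6 E6 G5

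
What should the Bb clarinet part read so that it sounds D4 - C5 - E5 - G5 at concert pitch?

E4 D5 F#5 A5

Written C4 sounds as Bb3 on the Bb clarinet, so concert pitches are written a major second up.
D4 to E4
C5 to D5
E5 to F#5
G5 to A5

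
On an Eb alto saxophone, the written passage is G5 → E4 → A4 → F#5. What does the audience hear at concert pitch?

Written C4 on the Eb alto saxophone sounds as Eb3, a major sixth lower; apply that shift to every note.
G5 becomes Bb4
E4 becomes G3
A4 becomes C4
F#5 becomes A4

Bb4 G3 C4 A4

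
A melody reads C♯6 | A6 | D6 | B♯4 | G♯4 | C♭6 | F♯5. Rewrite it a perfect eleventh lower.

G#4 E5 A4 F##3 D#3 Gb4 C#4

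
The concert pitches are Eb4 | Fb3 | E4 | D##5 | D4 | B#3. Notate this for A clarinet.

Gb4 Abb3 G4 F##5 F4 D#4

Written C4 sounds as A3 on the A clarinet, so concert pitches are written a minor third up.
Eb4 becomes Gb4
Fb3 becomes Abb3
E4 becomes G4
D##5 becomes F##5
D4 becomes F4
B#3 becomes D#4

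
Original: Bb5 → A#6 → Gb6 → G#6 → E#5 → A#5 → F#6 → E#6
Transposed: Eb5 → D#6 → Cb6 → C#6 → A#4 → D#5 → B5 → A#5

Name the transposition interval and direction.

down a perfect fifth

From Bb5 to Eb5 is 5 letter names — a fifth of some quality.
Eb5 to Bb5 is 7 semitones, which makes it a perfect fifth; the second version is lower, so the direction is down.
Checking another pair — E#6 → A#5 — gives the same interval.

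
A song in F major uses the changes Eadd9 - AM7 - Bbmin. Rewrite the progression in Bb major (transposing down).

F major down to Bb major is a perfect fifth; each chord root moves by that interval while the quality stays the same.
Eadd9: root E down a perfect fifth → A, giving Aadd9.
AM7: root A down a perfect fifth → D, giving DM7.
Bbmin: root Bb down a perfect fifth → Eb, giving Ebmin.

Aadd9 DM7 Ebmin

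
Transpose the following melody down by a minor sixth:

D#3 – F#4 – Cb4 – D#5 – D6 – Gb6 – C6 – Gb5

A minor sixth down from D#3 gives F##2.
F#4: a sixth down reaches A, and 8 semitones makes it A#3.
A minor sixth down from Cb4 gives Eb3.
A minor sixth down from D#5 gives F##4.
D6 down a minor sixth is F#5.
Gb6 down a minor sixth is Bb5.
A minor sixth down from C6 gives E5.
Gb5: a sixth down reaches B, and 8 semitones makes it Bb4.

F##2 A#3 Eb3 F##4 F#5 Bb5 E5 Bb4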